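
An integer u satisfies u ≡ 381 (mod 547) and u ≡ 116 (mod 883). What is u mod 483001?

42500

547⁻¹ mod 883: 547·113 ≡ 1 (mod 883), so 547⁻¹ ≡ 113.
u = 381 + 547·((116 − 381)·113 mod 883) = 381 + 547·77 = 42500.
Check: 42500 mod 547 = 381, 42500 mod 883 = 116. ✓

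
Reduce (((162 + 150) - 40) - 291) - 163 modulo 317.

135

162 + 150 = 312
312 - 40 = 272
272 - 291 = -19 ≡ 298 (mod 317)
298 - 163 = 135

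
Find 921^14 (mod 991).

Using repeated squaring:
14 in binary is 1110, i.e. 14 = 8 + 4 + 2.
921^1 ≡ 921 (mod 991)
921^2 ≡ 921^2 = 848241 ≡ 936 (mod 991)
921^4 ≡ 936^2 = 876096 ≡ 52 (mod 991)
921^8 ≡ 52^2 = 2704 ≡ 722 (mod 991)
921^14 = 921^8 × 921^4 × 921^2 ≡ 722 × 52 × 936 (mod 991).
Accumulate the product:
722 × 52 = 37544 ≡ 877
877 × 936 = 820872 ≡ 324

324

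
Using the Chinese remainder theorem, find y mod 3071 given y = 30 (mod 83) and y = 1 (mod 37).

83⁻¹ mod 37: 83*33 ≡ 1 (mod 37), so 83⁻¹ ≡ 33.
y = 30 + 83*((1 − 30)*33 mod 37) = 30 + 83*5 = 445.
Check: 445 mod 83 = 30, 445 mod 37 = 1. ✓

445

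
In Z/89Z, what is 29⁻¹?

Apply the Euclidean algorithm and back-substitute:
89 = 3×29 + 2
29 = 14×2 + 1
2 = 2×1 + 0
gcd(29, 89) = 1, so the inverse exists.
Back-substitute for 1:
1 = 1×29 − 14×2
  = −14×89 + 43×29
So 29⁻¹ ≡ 43 (mod 89).

43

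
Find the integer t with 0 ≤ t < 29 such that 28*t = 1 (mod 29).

Apply the Euclidean algorithm and back-substitute:
29 = 1·28 + 1
28 = 28·1 + 0
gcd(28, 29) = 1, so the inverse exists.
Bézout: 1 = 1·29 − 1·28.
So 28⁻¹ ≡ −1 ≡ 28 (mod 29).

28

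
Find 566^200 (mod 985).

200 in binary is 11001000, i.e. 200 = 128 + 64 + 8.
566^1 ≡ 566 (mod 985)
566^2 ≡ 566^2 = 320356 ≡ 231 (mod 985)
566^4 ≡ 231^2 = 53361 ≡ 171 (mod 985)
566^8 ≡ 171^2 = 29241 ≡ 676 (mod 985)
566^16 ≡ 676^2 = 456976 ≡ 921 (mod 985)
566^32 ≡ 921^2 = 848241 ≡ 156 (mod 985)
566^64 ≡ 156^2 = 24336 ≡ 696 (mod 985)
566^128 ≡ 696^2 = 484416 ≡ 781 (mod 985)
566^200 = 566^128 · 566^64 · 566^8 ≡ 781 · 696 · 676 (mod 985).
Accumulate the product:
781 · 696 = 543576 ≡ 841
841 · 676 = 568516 ≡ 171

171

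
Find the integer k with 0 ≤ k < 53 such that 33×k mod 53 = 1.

Run the extended Euclidean algorithm:
53 = 1*33 + 20
33 = 1*20 + 13
20 = 1*13 + 7
13 = 1*7 + 6
7 = 1*6 + 1
6 = 6*1 + 0
gcd(33, 53) = 1, so the inverse exists.
Bézout: 1 = 5*53 − 8*33.
So 33⁻¹ ≡ −8 ≡ 45 (mod 53).

45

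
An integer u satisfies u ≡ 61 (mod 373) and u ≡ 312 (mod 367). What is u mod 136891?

38480

373⁻¹ mod 367: 373×306 ≡ 1 (mod 367), so 373⁻¹ ≡ 306.
u = 61 + 373×((312 − 61)×306 mod 367) = 61 + 373×103 = 38480.
Check: 38480 mod 373 = 61, 38480 mod 367 = 312. ✓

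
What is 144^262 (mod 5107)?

4503

By square-and-multiply:
262 in binary is 100000110, i.e. 262 = 256 + 4 + 2.
144^1 ≡ 144 (mod 5107)
144^2 ≡ 144^2 = 20736 ≡ 308 (mod 5107)
144^4 ≡ 308^2 = 94864 ≡ 2938 (mod 5107)
144^8 ≡ 2938^2 = 8631844 ≡ 1014 (mod 5107)
144^16 ≡ 1014^2 = 1028196 ≡ 1689 (mod 5107)
144^32 ≡ 1689^2 = 2852721 ≡ 3015 (mod 5107)
144^64 ≡ 3015^2 = 9090225 ≡ 4872 (mod 5107)
144^128 ≡ 4872^2 = 23736384 ≡ 4155 (mod 5107)
144^256 ≡ 4155^2 = 17264025 ≡ 2365 (mod 5107)
144^262 = 144^256 * 144^4 * 144^2 ≡ 2365 * 2938 * 308 (mod 5107).
Accumulate the product:
2365 * 2938 = 6948370 ≡ 2850
2850 * 308 = 877800 ≡ 4503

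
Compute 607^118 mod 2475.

607^1 ≡ 607 (mod 2475)
607^2 ≡ 607^2 = 368449 ≡ 2149 (mod 2475)
607^4 ≡ 2149^2 = 4618201 ≡ 2326 (mod 2475)
607^8 ≡ 2326^2 = 5410276 ≡ 2401 (mod 2475)
607^16 ≡ 2401^2 = 5764801 ≡ 526 (mod 2475)
607^32 ≡ 526^2 = 276676 ≡ 1951 (mod 2475)
607^64 ≡ 1951^2 = 3806401 ≡ 2326 (mod 2475)
607^118 = 607^64 · 607^32 · 607^16 · 607^4 · 607^2 ≡ 2326 · 1951 · 526 · 2326 · 2149 (mod 2475).
Accumulate the product:
2326 · 1951 = 4538026 ≡ 1351
1351 · 526 = 710626 ≡ 301
301 · 2326 = 700126 ≡ 2176
2176 · 2149 = 4676224 ≡ 949

949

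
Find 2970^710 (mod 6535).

1530

By square-and-multiply:
710 in binary is 1011000110, i.e. 710 = 512 + 128 + 64 + 4 + 2.
2970^1 ≡ 2970 (mod 6535)
2970^2 ≡ 2970^2 = 8820900 ≡ 5185 (mod 6535)
2970^4 ≡ 5185^2 = 26884225 ≡ 5770 (mod 6535)
2970^8 ≡ 5770^2 = 33292900 ≡ 3610 (mod 6535)
2970^16 ≡ 3610^2 = 13032100 ≡ 1310 (mod 6535)
2970^32 ≡ 1310^2 = 1716100 ≡ 3930 (mod 6535)
2970^64 ≡ 3930^2 = 15444900 ≡ 2695 (mod 6535)
2970^128 ≡ 2695^2 = 7263025 ≡ 2640 (mod 6535)
2970^256 ≡ 2640^2 = 6969600 ≡ 3290 (mod 6535)
2970^512 ≡ 3290^2 = 10824100 ≡ 2140 (mod 6535)
2970^710 = 2970^512 · 2970^128 · 2970^64 · 2970^4 · 2970^2 ≡ 2140 · 2640 · 2695 · 5770 · 5185 (mod 6535).
Accumulate the product:
2140 · 2640 = 5649600 ≡ 3360
3360 · 2695 = 9055200 ≡ 4225
4225 · 5770 = 24378250 ≡ 2700
2700 · 5185 = 13999500 ≡ 1530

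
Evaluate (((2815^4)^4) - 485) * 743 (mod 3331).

(2815)^4 ≡ 211 (mod 3331)
(211)^4 ≡ 1229 (mod 3331)
1229 - 485 = 744
744 * 743 = 552792 ≡ 3177 (mod 3331)

3177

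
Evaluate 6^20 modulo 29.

20 in binary is 10100, i.e. 20 = 16 + 4.
6^1 ≡ 6 (mod 29)
6^2 ≡ 6^2 = 36 ≡ 7 (mod 29)
6^4 ≡ 7^2 = 49 ≡ 20 (mod 29)
6^8 ≡ 20^2 = 400 ≡ 23 (mod 29)
6^16 ≡ 23^2 = 529 ≡ 7 (mod 29)
6^20 = 6^16 · 6^4 ≡ 7 · 20 (mod 29).
7 · 20 = 140 ≡ 24 (mod 29).

24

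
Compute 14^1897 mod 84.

1897 in binary is 11101101001, i.e. 1897 = 1024 + 512 + 256 + 64 + 32 + 8 + 1.
14^1 ≡ 14 (mod 84)
14^2 ≡ 14^2 = 196 ≡ 28 (mod 84)
14^4 ≡ 28^2 = 784 ≡ 28 (mod 84)
14^8 ≡ 28^2 = 784 ≡ 28 (mod 84)
14^16 ≡ 28^2 = 784 ≡ 28 (mod 84)
14^32 ≡ 28^2 = 784 ≡ 28 (mod 84)
14^64 ≡ 28^2 = 784 ≡ 28 (mod 84)
14^128 ≡ 28^2 = 784 ≡ 28 (mod 84)
14^256 ≡ 28^2 = 784 ≡ 28 (mod 84)
14^512 ≡ 28^2 = 784 ≡ 28 (mod 84)
14^1024 ≡ 28^2 = 784 ≡ 28 (mod 84)
14^1897 = 14^1024 * 14^512 * 14^256 * 14^64 * 14^32 * 14^8 * 14^1 ≡ 28 * 28 * 28 * 28 * 28 * 28 * 14 (mod 84).
Accumulate the product:
28 * 28 = 784 ≡ 28
28 * 28 = 784 ≡ 28
28 * 28 = 784 ≡ 28
28 * 28 = 784 ≡ 28
28 * 28 = 784 ≡ 28
28 * 14 = 392 ≡ 56

56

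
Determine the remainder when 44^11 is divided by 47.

Compute successive squares:
44^1 ≡ 44 (mod 47)
44^2 ≡ 44^2 = 1936 ≡ 9 (mod 47)
44^4 ≡ 9^2 = 81 ≡ 34 (mod 47)
44^8 ≡ 34^2 = 1156 ≡ 28 (mod 47)
44^11 = 44^8 × 44^2 × 44^1 ≡ 28 × 9 × 44 (mod 47).
Accumulate the product:
28 × 9 = 252 ≡ 17
17 × 44 = 748 ≡ 43

43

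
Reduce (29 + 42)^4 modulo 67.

29 + 42 = 71 ≡ 4 (mod 67)
(4)^4 ≡ 55 (mod 67)

55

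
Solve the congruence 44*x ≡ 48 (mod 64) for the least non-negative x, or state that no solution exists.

gcd(44, 64) = 4, and 4 | 48, so solutions exist.
Divide through by 4: 11*x mod 16 = 12.
11⁻¹ ≡ 3 (mod 16).
x ≡ 3*12 ≡ 4 (mod 16).
The smallest non-negative solution is x = 4.

4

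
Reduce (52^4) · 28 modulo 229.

(52)^4 ≡ 104 (mod 229)
104 · 28 = 2912 ≡ 164 (mod 229)

164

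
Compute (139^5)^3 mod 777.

286

(139)^5 ≡ 706 (mod 777)
(706)^3 ≡ 286 (mod 777)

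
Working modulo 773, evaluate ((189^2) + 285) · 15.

536

(189)^2 ≡ 163 (mod 773)
163 + 285 = 448
448 · 15 = 6720 ≡ 536 (mod 773)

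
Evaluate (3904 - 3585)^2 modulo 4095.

3904 - 3585 = 319
(319)^2 ≡ 3481 (mod 4095)

3481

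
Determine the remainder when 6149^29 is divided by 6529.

1397

By square-and-multiply:
29 in binary is 11101, i.e. 29 = 16 + 8 + 4 + 1.
6149^1 ≡ 6149 (mod 6529)
6149^2 ≡ 6149^2 = 37810201 ≡ 762 (mod 6529)
6149^4 ≡ 762^2 = 580644 ≡ 6092 (mod 6529)
6149^8 ≡ 6092^2 = 37112464 ≡ 1628 (mod 6529)
6149^16 ≡ 1628^2 = 2650384 ≡ 6139 (mod 6529)
6149^29 = 6149^16 * 6149^8 * 6149^4 * 6149^1 ≡ 6139 * 1628 * 6092 * 6149 (mod 6529).
Accumulate the product:
6139 * 1628 = 9994292 ≡ 4922
4922 * 6092 = 29984824 ≡ 3656
3656 * 6149 = 22480744 ≡ 1397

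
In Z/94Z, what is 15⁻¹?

69

By the extended Euclidean algorithm:
94 = 6·15 + 4
15 = 3·4 + 3
4 = 1·3 + 1
3 = 3·1 + 0
gcd(15, 94) = 1, so the inverse exists.
Bézout: 1 = 4·94 − 25·15.
So 15⁻¹ ≡ −25 ≡ 69 (mod 94).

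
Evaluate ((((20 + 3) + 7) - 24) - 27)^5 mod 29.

27

20 + 3 = 23
23 + 7 = 30 ≡ 1 (mod 29)
1 - 24 = -23 ≡ 6 (mod 29)
6 - 27 = -21 ≡ 8 (mod 29)
(8)^5 ≡ 27 (mod 29)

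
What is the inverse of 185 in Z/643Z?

643 = 3·185 + 88
185 = 2·88 + 9
88 = 9·9 + 7
9 = 1·7 + 2
7 = 3·2 + 1
2 = 2·1 + 0
gcd(185, 643) = 1, so the inverse exists.
Bézout: 1 = 82·643 − 285·185.
So 185⁻¹ ≡ −285 ≡ 358 (mod 643).

358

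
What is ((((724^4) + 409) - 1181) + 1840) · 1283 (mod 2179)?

(724)^4 ≡ 1294 (mod 2179)
1294 + 409 = 1703
1703 - 1181 = 522
522 + 1840 = 2362 ≡ 183 (mod 2179)
183 · 1283 = 234789 ≡ 1636 (mod 2179)

1636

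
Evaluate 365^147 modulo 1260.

147 in binary is 10010011, i.e. 147 = 128 + 16 + 2 + 1.
365^1 ≡ 365 (mod 1260)
365^2 ≡ 365^2 = 133225 ≡ 925 (mod 1260)
365^4 ≡ 925^2 = 855625 ≡ 85 (mod 1260)
365^8 ≡ 85^2 = 7225 ≡ 925 (mod 1260)
365^16 ≡ 925^2 = 855625 ≡ 85 (mod 1260)
365^32 ≡ 85^2 = 7225 ≡ 925 (mod 1260)
365^64 ≡ 925^2 = 855625 ≡ 85 (mod 1260)
365^128 ≡ 85^2 = 7225 ≡ 925 (mod 1260)
365^147 = 365^128 × 365^16 × 365^2 × 365^1 ≡ 925 × 85 × 925 × 365 (mod 1260).
Accumulate the product:
925 × 85 = 78625 ≡ 505
505 × 925 = 467125 ≡ 925
925 × 365 = 337625 ≡ 1205

1205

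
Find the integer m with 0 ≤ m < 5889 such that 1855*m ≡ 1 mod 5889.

5889 = 3·1855 + 324
1855 = 5·324 + 235
324 = 1·235 + 89
235 = 2·89 + 57
89 = 1·57 + 32
57 = 1·32 + 25
32 = 1·25 + 7
25 = 3·7 + 4
7 = 1·4 + 3
4 = 1·3 + 1
3 = 3·1 + 0
gcd(1855, 5889) = 1, so the inverse exists.
Back-substitute for 1:
1 = 1·4 − 1·3
  = −1·7 + 2·4
  = 2·25 − 7·7
  = −7·32 + 9·25
  = 9·57 − 16·32
  = −16·89 + 25·57
  = 25·235 − 66·89
  = −66·324 + 91·235
  = 91·1855 − 521·324
  = −521·5889 + 1654·1855
So 1855⁻¹ ≡ 1654 (mod 5889).

1654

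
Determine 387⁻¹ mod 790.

543

By the extended Euclidean algorithm:
790 = 2×387 + 16
387 = 24×16 + 3
16 = 5×3 + 1
3 = 3×1 + 0
gcd(387, 790) = 1, so the inverse exists.
Back-substitute for 1:
1 = 1×16 − 5×3
  = −5×387 + 121×16
  = 121×790 − 247×387
So 387⁻¹ ≡ −247 ≡ 543 (mod 790).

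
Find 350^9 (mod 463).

By square-and-multiply:
350^1 ≡ 350 (mod 463)
350^2 ≡ 350^2 = 122500 ≡ 268 (mod 463)
350^4 ≡ 268^2 = 71824 ≡ 59 (mod 463)
350^8 ≡ 59^2 = 3481 ≡ 240 (mod 463)
350^9 = 350^8 * 350^1 ≡ 240 * 350 (mod 463).
240 * 350 = 84000 ≡ 197 (mod 463).

197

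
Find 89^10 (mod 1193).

Using repeated squaring:
10 in binary is 1010, i.e. 10 = 8 + 2.
89^1 ≡ 89 (mod 1193)
89^2 ≡ 89^2 = 7921 ≡ 763 (mod 1193)
89^4 ≡ 763^2 = 582169 ≡ 1178 (mod 1193)
89^8 ≡ 1178^2 = 1387684 ≡ 225 (mod 1193)
89^10 = 89^8 × 89^2 ≡ 225 × 763 (mod 1193).
225 × 763 = 171675 ≡ 1076 (mod 1193).

1076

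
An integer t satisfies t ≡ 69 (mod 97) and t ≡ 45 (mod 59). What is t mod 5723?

97⁻¹ mod 59: 97×14 ≡ 1 (mod 59), so 97⁻¹ ≡ 14.
t = 69 + 97×((45 − 69)×14 mod 59) = 69 + 97×18 = 1815.
Check: 1815 mod 97 = 69, 1815 mod 59 = 45. ✓

1815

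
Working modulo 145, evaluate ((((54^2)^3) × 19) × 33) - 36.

(54)^2 ≡ 16 (mod 145)
(16)^3 ≡ 36 (mod 145)
36 × 19 = 684 ≡ 104 (mod 145)
104 × 33 = 3432 ≡ 97 (mod 145)
97 - 36 = 61

61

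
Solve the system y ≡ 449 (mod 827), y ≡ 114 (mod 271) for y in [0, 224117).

827⁻¹ mod 271: 827*213 ≡ 1 (mod 271), so 827⁻¹ ≡ 213.
y = 449 + 827*((114 − 449)*213 mod 271) = 449 + 827*189 = 156752.

156752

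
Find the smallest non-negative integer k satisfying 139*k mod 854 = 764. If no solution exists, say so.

gcd(139, 854) = 1, so a unique solution mod 854 exists.
139⁻¹ ≡ 811 (mod 854).
k ≡ 811*764 ≡ 454 (mod 854).

454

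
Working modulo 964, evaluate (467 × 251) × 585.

697

467 × 251 = 117217 ≡ 573 (mod 964)
573 × 585 = 335205 ≡ 697 (mod 964)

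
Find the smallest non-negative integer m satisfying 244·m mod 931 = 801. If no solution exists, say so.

gcd(244, 931) = 1, so a unique solution mod 931 exists.
244⁻¹ ≡ 538 (mod 931).
m ≡ 538·801 ≡ 816 (mod 931).

816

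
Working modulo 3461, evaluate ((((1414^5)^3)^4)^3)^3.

1

(1414)^5 ≡ 1453 (mod 3461)
(1453)^3 ≡ 2008 (mod 3461)
(2008)^4 ≡ 1 (mod 3461)
(1)^3 ≡ 1 (mod 3461)
(1)^3 ≡ 1 (mod 3461)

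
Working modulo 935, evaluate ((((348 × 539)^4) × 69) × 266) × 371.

429

348 × 539 = 187572 ≡ 572 (mod 935)
(572)^4 ≡ 616 (mod 935)
616 × 69 = 42504 ≡ 429 (mod 935)
429 × 266 = 114114 ≡ 44 (mod 935)
44 × 371 = 16324 ≡ 429 (mod 935)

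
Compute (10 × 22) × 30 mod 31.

10 × 22 = 220 ≡ 3 (mod 31)
3 × 30 = 90 ≡ 28 (mod 31)

28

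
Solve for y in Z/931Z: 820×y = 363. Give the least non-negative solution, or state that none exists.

349

gcd(820, 931) = 1, so a unique solution mod 931 exists.
820⁻¹ ≡ 260 (mod 931).
y ≡ 260×363 ≡ 349 (mod 931).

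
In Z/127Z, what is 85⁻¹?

Apply the Euclidean algorithm and back-substitute:
127 = 1×85 + 42
85 = 2×42 + 1
42 = 42×1 + 0
gcd(85, 127) = 1, so the inverse exists.
Bézout: 1 = −2×127 + 3×85.
So 85⁻¹ ≡ 3 (mod 127).

3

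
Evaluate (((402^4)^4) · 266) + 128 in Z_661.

639

(402)^4 ≡ 606 (mod 661)
(606)^4 ≡ 402 (mod 661)
402 · 266 = 106932 ≡ 511 (mod 661)
511 + 128 = 639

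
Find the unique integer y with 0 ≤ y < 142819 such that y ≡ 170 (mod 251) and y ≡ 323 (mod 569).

122658

251⁻¹ mod 569: 251×535 ≡ 1 (mod 569), so 251⁻¹ ≡ 535.
y = 170 + 251×((323 − 170)×535 mod 569) = 170 + 251×488 = 122658.
Check: 122658 mod 251 = 170, 122658 mod 569 = 323. ✓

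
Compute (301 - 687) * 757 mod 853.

301 - 687 = -386 ≡ 467 (mod 853)
467 * 757 = 353519 ≡ 377 (mod 853)

377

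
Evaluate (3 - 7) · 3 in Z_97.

3 - 7 = -4 ≡ 93 (mod 97)
93 · 3 = 279 ≡ 85 (mod 97)

85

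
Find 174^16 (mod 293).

150

174^1 ≡ 174 (mod 293)
174^2 ≡ 174^2 = 30276 ≡ 97 (mod 293)
174^4 ≡ 97^2 = 9409 ≡ 33 (mod 293)
174^8 ≡ 33^2 = 1089 ≡ 210 (mod 293)
174^16 ≡ 210^2 = 44100 ≡ 150 (mod 293)
So 174^16 ≡ 150 (mod 293).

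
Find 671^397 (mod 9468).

397 in binary is 110001101, i.e. 397 = 256 + 128 + 8 + 4 + 1.
671^1 ≡ 671 (mod 9468)
671^2 ≡ 671^2 = 450241 ≡ 5245 (mod 9468)
671^4 ≡ 5245^2 = 27510025 ≡ 5485 (mod 9468)
671^8 ≡ 5485^2 = 30085225 ≡ 5389 (mod 9468)
671^16 ≡ 5389^2 = 29041321 ≡ 2965 (mod 9468)
671^32 ≡ 2965^2 = 8791225 ≡ 4921 (mod 9468)
671^64 ≡ 4921^2 = 24216241 ≡ 6565 (mod 9468)
671^128 ≡ 6565^2 = 43099225 ≡ 889 (mod 9468)
671^256 ≡ 889^2 = 790321 ≡ 4477 (mod 9468)
671^397 = 671^256 · 671^128 · 671^8 · 671^4 · 671^1 ≡ 4477 · 889 · 5389 · 5485 · 671 (mod 9468).
Accumulate the product:
4477 · 889 = 3980053 ≡ 3493
3493 · 5389 = 18823777 ≡ 1393
1393 · 5485 = 7640605 ≡ 9397
9397 · 671 = 6305387 ≡ 9167

9167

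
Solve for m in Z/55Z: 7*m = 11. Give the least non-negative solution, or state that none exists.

gcd(7, 55) = 1, so a unique solution mod 55 exists.
7⁻¹ ≡ 8 (mod 55).
m ≡ 8*11 ≡ 33 (mod 55).

33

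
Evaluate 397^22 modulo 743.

225

22 in binary is 10110, i.e. 22 = 16 + 4 + 2.
397^1 ≡ 397 (mod 743)
397^2 ≡ 397^2 = 157609 ≡ 93 (mod 743)
397^4 ≡ 93^2 = 8649 ≡ 476 (mod 743)
397^8 ≡ 476^2 = 226576 ≡ 704 (mod 743)
397^16 ≡ 704^2 = 495616 ≡ 35 (mod 743)
397^22 = 397^16 · 397^4 · 397^2 ≡ 35 · 476 · 93 (mod 743).
Accumulate the product:
35 · 476 = 16660 ≡ 314
314 · 93 = 29202 ≡ 225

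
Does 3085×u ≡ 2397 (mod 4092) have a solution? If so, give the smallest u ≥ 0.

981

gcd(3085, 4092) = 1, so a unique solution mod 4092 exists.
3085⁻¹ ≡ 3133 (mod 4092).
u ≡ 3133×2397 ≡ 981 (mod 4092).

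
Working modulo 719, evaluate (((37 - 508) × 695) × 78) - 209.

9

37 - 508 = -471 ≡ 248 (mod 719)
248 × 695 = 172360 ≡ 519 (mod 719)
519 × 78 = 40482 ≡ 218 (mod 719)
218 - 209 = 9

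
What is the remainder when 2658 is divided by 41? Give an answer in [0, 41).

2658 = 64*41 + 34, so 2658 ≡ 34 (mod 41).

34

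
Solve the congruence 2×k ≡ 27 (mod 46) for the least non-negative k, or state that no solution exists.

no solution

gcd(2, 46) = 2, and 2 does not divide 27.
So the congruence has no solution.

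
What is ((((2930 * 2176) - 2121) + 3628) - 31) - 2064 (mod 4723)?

2930 * 2176 = 6375680 ≡ 4353 (mod 4723)
4353 - 2121 = 2232
2232 + 3628 = 5860 ≡ 1137 (mod 4723)
1137 - 31 = 1106
1106 - 2064 = -958 ≡ 3765 (mod 4723)

3765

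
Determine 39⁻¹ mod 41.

41 = 1*39 + 2
39 = 19*2 + 1
2 = 2*1 + 0
gcd(39, 41) = 1, so the inverse exists.
Bézout: 1 = −19*41 + 20*39.
So 39⁻¹ ≡ 20 (mod 41).

20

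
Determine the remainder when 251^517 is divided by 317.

264

Compute successive squares:
517 in binary is 1000000101, i.e. 517 = 512 + 4 + 1.
251^1 ≡ 251 (mod 317)
251^2 ≡ 251^2 = 63001 ≡ 235 (mod 317)
251^4 ≡ 235^2 = 55225 ≡ 67 (mod 317)
251^8 ≡ 67^2 = 4489 ≡ 51 (mod 317)
251^16 ≡ 51^2 = 2601 ≡ 65 (mod 317)
251^32 ≡ 65^2 = 4225 ≡ 104 (mod 317)
251^64 ≡ 104^2 = 10816 ≡ 38 (mod 317)
251^128 ≡ 38^2 = 1444 ≡ 176 (mod 317)
251^256 ≡ 176^2 = 30976 ≡ 227 (mod 317)
251^512 ≡ 227^2 = 51529 ≡ 175 (mod 317)
251^517 = 251^512 * 251^4 * 251^1 ≡ 175 * 67 * 251 (mod 317).
Accumulate the product:
175 * 67 = 11725 ≡ 313
313 * 251 = 78563 ≡ 264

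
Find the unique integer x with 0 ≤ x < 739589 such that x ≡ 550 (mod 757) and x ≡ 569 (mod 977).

757⁻¹ mod 977: 757*413 ≡ 1 (mod 977), so 757⁻¹ ≡ 413.
x = 550 + 757*((569 − 550)*413 mod 977) = 550 + 757*31 = 24017.
Check: 24017 mod 757 = 550, 24017 mod 977 = 569. ✓

24017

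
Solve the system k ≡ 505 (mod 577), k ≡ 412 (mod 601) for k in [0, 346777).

46088

577⁻¹ mod 601: 577·25 ≡ 1 (mod 601), so 577⁻¹ ≡ 25.
k = 505 + 577·((412 − 505)·25 mod 601) = 505 + 577·79 = 46088.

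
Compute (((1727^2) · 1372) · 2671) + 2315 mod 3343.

3116

(1727)^2 ≡ 573 (mod 3343)
573 · 1372 = 786156 ≡ 551 (mod 3343)
551 · 2671 = 1471721 ≡ 801 (mod 3343)
801 + 2315 = 3116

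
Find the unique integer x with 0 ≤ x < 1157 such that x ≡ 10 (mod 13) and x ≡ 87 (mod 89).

621

13⁻¹ mod 89: 13·48 ≡ 1 (mod 89), so 13⁻¹ ≡ 48.
x = 10 + 13·((87 − 10)·48 mod 89) = 10 + 13·47 = 621.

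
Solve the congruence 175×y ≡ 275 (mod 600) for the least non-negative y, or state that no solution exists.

gcd(175, 600) = 25, and 25 | 275, so solutions exist.
Divide through by 25: 7×y ≡ 11 mod 24.
7⁻¹ ≡ 7 (mod 24).
y ≡ 7×11 ≡ 5 (mod 24).
The smallest non-negative solution is y = 5.

5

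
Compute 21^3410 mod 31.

25

3410 in binary is 110101010010, i.e. 3410 = 2048 + 1024 + 256 + 64 + 16 + 2.
21^1 ≡ 21 (mod 31)
21^2 ≡ 21^2 = 441 ≡ 7 (mod 31)
21^4 ≡ 7^2 = 49 ≡ 18 (mod 31)
21^8 ≡ 18^2 = 324 ≡ 14 (mod 31)
21^16 ≡ 14^2 = 196 ≡ 10 (mod 31)
21^32 ≡ 10^2 = 100 ≡ 7 (mod 31)
21^64 ≡ 7^2 = 49 ≡ 18 (mod 31)
21^128 ≡ 18^2 = 324 ≡ 14 (mod 31)
21^256 ≡ 14^2 = 196 ≡ 10 (mod 31)
21^512 ≡ 10^2 = 100 ≡ 7 (mod 31)
21^1024 ≡ 7^2 = 49 ≡ 18 (mod 31)
21^2048 ≡ 18^2 = 324 ≡ 14 (mod 31)
21^3410 = 21^2048 * 21^1024 * 21^256 * 21^64 * 21^16 * 21^2 ≡ 14 * 18 * 10 * 18 * 10 * 7 (mod 31).
Accumulate the product:
14 * 18 = 252 ≡ 4
4 * 10 = 40 ≡ 9
9 * 18 = 162 ≡ 7
7 * 10 = 70 ≡ 8
8 * 7 = 56 ≡ 25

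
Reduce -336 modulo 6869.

-336 = -1×6869 + 6533, so -336 ≡ 6533 (mod 6869).

6533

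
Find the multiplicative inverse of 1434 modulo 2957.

Apply the Euclidean algorithm and back-substitute:
2957 = 2*1434 + 89
1434 = 16*89 + 10
89 = 8*10 + 9
10 = 1*9 + 1
9 = 9*1 + 0
gcd(1434, 2957) = 1, so the inverse exists.
Back-substitute for 1:
1 = 1*10 − 1*9
  = −1*89 + 9*10
  = 9*1434 − 145*89
  = −145*2957 + 299*1434
So 1434⁻¹ ≡ 299 (mod 2957).

299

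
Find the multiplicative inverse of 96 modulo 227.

227 = 2*96 + 35
96 = 2*35 + 26
35 = 1*26 + 9
26 = 2*9 + 8
9 = 1*8 + 1
8 = 8*1 + 0
gcd(96, 227) = 1, so the inverse exists.
Bézout: 1 = 11*227 − 26*96.
So 96⁻¹ ≡ −26 ≡ 201 (mod 227).

201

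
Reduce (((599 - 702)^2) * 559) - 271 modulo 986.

356

599 - 702 = -103 ≡ 883 (mod 986)
(883)^2 ≡ 749 (mod 986)
749 * 559 = 418691 ≡ 627 (mod 986)
627 - 271 = 356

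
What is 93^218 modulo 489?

417

93^1 ≡ 93 (mod 489)
93^2 ≡ 93^2 = 8649 ≡ 336 (mod 489)
93^4 ≡ 336^2 = 112896 ≡ 426 (mod 489)
93^8 ≡ 426^2 = 181476 ≡ 57 (mod 489)
93^16 ≡ 57^2 = 3249 ≡ 315 (mod 489)
93^32 ≡ 315^2 = 99225 ≡ 447 (mod 489)
93^64 ≡ 447^2 = 199809 ≡ 297 (mod 489)
93^128 ≡ 297^2 = 88209 ≡ 189 (mod 489)
93^218 = 93^128 * 93^64 * 93^16 * 93^8 * 93^2 ≡ 189 * 297 * 315 * 57 * 336 (mod 489).
Accumulate the product:
189 * 297 = 56133 ≡ 387
387 * 315 = 121905 ≡ 144
144 * 57 = 8208 ≡ 384
384 * 336 = 129024 ≡ 417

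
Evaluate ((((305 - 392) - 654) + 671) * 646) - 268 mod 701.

305 - 392 = -87 ≡ 614 (mod 701)
614 - 654 = -40 ≡ 661 (mod 701)
661 + 671 = 1332 ≡ 631 (mod 701)
631 * 646 = 407626 ≡ 345 (mod 701)
345 - 268 = 77

77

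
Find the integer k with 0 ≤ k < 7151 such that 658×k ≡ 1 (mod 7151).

Run the extended Euclidean algorithm:
7151 = 10*658 + 571
658 = 1*571 + 87
571 = 6*87 + 49
87 = 1*49 + 38
49 = 1*38 + 11
38 = 3*11 + 5
11 = 2*5 + 1
5 = 5*1 + 0
gcd(658, 7151) = 1, so the inverse exists.
Back-substitute for 1:
1 = 1*11 − 2*5
  = −2*38 + 7*11
  = 7*49 − 9*38
  = −9*87 + 16*49
  = 16*571 − 105*87
  = −105*658 + 121*571
  = 121*7151 − 1315*658
So 658⁻¹ ≡ −1315 ≡ 5836 (mod 7151).

5836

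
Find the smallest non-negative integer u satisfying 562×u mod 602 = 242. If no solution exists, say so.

gcd(562, 602) = 2, and 2 | 242, so solutions exist.
Divide through by 2: 281×u = 121 (mod 301).
281⁻¹ ≡ 15 (mod 301).
u ≡ 15×121 ≡ 9 (mod 301).
The smallest non-negative solution is u = 9.

9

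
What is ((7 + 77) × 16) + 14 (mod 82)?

46

7 + 77 = 84 ≡ 2 (mod 82)
2 × 16 = 32
32 + 14 = 46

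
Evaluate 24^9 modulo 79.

78

Compute successive squares:
9 in binary is 1001, i.e. 9 = 8 + 1.
24^1 ≡ 24 (mod 79)
24^2 ≡ 24^2 = 576 ≡ 23 (mod 79)
24^4 ≡ 23^2 = 529 ≡ 55 (mod 79)
24^8 ≡ 55^2 = 3025 ≡ 23 (mod 79)
24^9 = 24^8 · 24^1 ≡ 23 · 24 (mod 79).
23 · 24 = 552 ≡ 78 (mod 79).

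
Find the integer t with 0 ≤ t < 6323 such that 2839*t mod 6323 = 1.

Apply the Euclidean algorithm and back-substitute:
6323 = 2×2839 + 645
2839 = 4×645 + 259
645 = 2×259 + 127
259 = 2×127 + 5
127 = 25×5 + 2
5 = 2×2 + 1
2 = 2×1 + 0
gcd(2839, 6323) = 1, so the inverse exists.
Back-substitute for 1:
1 = 1×5 − 2×2
  = −2×127 + 51×5
  = 51×259 − 104×127
  = −104×645 + 259×259
  = 259×2839 − 1140×645
  = −1140×6323 + 2539×2839
So 2839⁻¹ ≡ 2539 (mod 6323).

2539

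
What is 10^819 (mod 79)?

819 in binary is 1100110011, i.e. 819 = 512 + 256 + 32 + 16 + 2 + 1.
10^1 ≡ 10 (mod 79)
10^2 ≡ 10^2 = 100 ≡ 21 (mod 79)
10^4 ≡ 21^2 = 441 ≡ 46 (mod 79)
10^8 ≡ 46^2 = 2116 ≡ 62 (mod 79)
10^16 ≡ 62^2 = 3844 ≡ 52 (mod 79)
10^32 ≡ 52^2 = 2704 ≡ 18 (mod 79)
10^64 ≡ 18^2 = 324 ≡ 8 (mod 79)
10^128 ≡ 8^2 = 64 (mod 79)
10^256 ≡ 64^2 = 4096 ≡ 67 (mod 79)
10^512 ≡ 67^2 = 4489 ≡ 65 (mod 79)
10^819 = 10^512 * 10^256 * 10^32 * 10^16 * 10^2 * 10^1 ≡ 65 * 67 * 18 * 52 * 21 * 10 (mod 79).
Accumulate the product:
65 * 67 = 4355 ≡ 10
10 * 18 = 180 ≡ 22
22 * 52 = 1144 ≡ 38
38 * 21 = 798 ≡ 8
8 * 10 = 80 ≡ 1

1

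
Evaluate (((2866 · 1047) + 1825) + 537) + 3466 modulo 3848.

2866 · 1047 = 3000702 ≡ 3110 (mod 3848)
3110 + 1825 = 4935 ≡ 1087 (mod 3848)
1087 + 537 = 1624
1624 + 3466 = 5090 ≡ 1242 (mod 3848)

1242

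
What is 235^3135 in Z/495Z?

Using repeated squaring:
3135 in binary is 110000111111, i.e. 3135 = 2048 + 1024 + 32 + 16 + 8 + 4 + 2 + 1.
235^1 ≡ 235 (mod 495)
235^2 ≡ 235^2 = 55225 ≡ 280 (mod 495)
235^4 ≡ 280^2 = 78400 ≡ 190 (mod 495)
235^8 ≡ 190^2 = 36100 ≡ 460 (mod 495)
235^16 ≡ 460^2 = 211600 ≡ 235 (mod 495)
235^32 ≡ 235^2 = 55225 ≡ 280 (mod 495)
235^64 ≡ 280^2 = 78400 ≡ 190 (mod 495)
235^128 ≡ 190^2 = 36100 ≡ 460 (mod 495)
235^256 ≡ 460^2 = 211600 ≡ 235 (mod 495)
235^512 ≡ 235^2 = 55225 ≡ 280 (mod 495)
235^1024 ≡ 280^2 = 78400 ≡ 190 (mod 495)
235^2048 ≡ 190^2 = 36100 ≡ 460 (mod 495)
235^3135 = 235^2048 * 235^1024 * 235^32 * 235^16 * 235^8 * 235^4 * 235^2 * 235^1 ≡ 460 * 190 * 280 * 235 * 460 * 190 * 280 * 235 (mod 495).
Accumulate the product:
460 * 190 = 87400 ≡ 280
280 * 280 = 78400 ≡ 190
190 * 235 = 44650 ≡ 100
100 * 460 = 46000 ≡ 460
460 * 190 = 87400 ≡ 280
280 * 280 = 78400 ≡ 190
190 * 235 = 44650 ≡ 100

100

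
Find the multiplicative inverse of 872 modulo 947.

101

947 = 1·872 + 75
872 = 11·75 + 47
75 = 1·47 + 28
47 = 1·28 + 19
28 = 1·19 + 9
19 = 2·9 + 1
9 = 9·1 + 0
gcd(872, 947) = 1, so the inverse exists.
Bézout: 1 = −93·947 + 101·872.
So 872⁻¹ ≡ 101 (mod 947).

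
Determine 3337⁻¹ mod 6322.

5873

Run the extended Euclidean algorithm:
6322 = 1×3337 + 2985
3337 = 1×2985 + 352
2985 = 8×352 + 169
352 = 2×169 + 14
169 = 12×14 + 1
14 = 14×1 + 0
gcd(3337, 6322) = 1, so the inverse exists.
Back-substitute for 1:
1 = 1×169 − 12×14
  = −12×352 + 25×169
  = 25×2985 − 212×352
  = −212×3337 + 237×2985
  = 237×6322 − 449×3337
So 3337⁻¹ ≡ −449 ≡ 5873 (mod 6322).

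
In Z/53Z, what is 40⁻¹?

53 = 1×40 + 13
40 = 3×13 + 1
13 = 13×1 + 0
gcd(40, 53) = 1, so the inverse exists.
Bézout: 1 = −3×53 + 4×40.
So 40⁻¹ ≡ 4 (mod 53).

4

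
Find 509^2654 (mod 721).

2654 in binary is 101001011110, i.e. 2654 = 2048 + 512 + 64 + 16 + 8 + 4 + 2.
509^1 ≡ 509 (mod 721)
509^2 ≡ 509^2 = 259081 ≡ 242 (mod 721)
509^4 ≡ 242^2 = 58564 ≡ 163 (mod 721)
509^8 ≡ 163^2 = 26569 ≡ 613 (mod 721)
509^16 ≡ 613^2 = 375769 ≡ 128 (mod 721)
509^32 ≡ 128^2 = 16384 ≡ 522 (mod 721)
509^64 ≡ 522^2 = 272484 ≡ 667 (mod 721)
509^128 ≡ 667^2 = 444889 ≡ 32 (mod 721)
509^256 ≡ 32^2 = 1024 ≡ 303 (mod 721)
509^512 ≡ 303^2 = 91809 ≡ 242 (mod 721)
509^1024 ≡ 242^2 = 58564 ≡ 163 (mod 721)
509^2048 ≡ 163^2 = 26569 ≡ 613 (mod 721)
509^2654 = 509^2048 · 509^512 · 509^64 · 509^16 · 509^8 · 509^4 · 509^2 ≡ 613 · 242 · 667 · 128 · 613 · 163 · 242 (mod 721).
Accumulate the product:
613 · 242 = 148346 ≡ 541
541 · 667 = 360847 ≡ 347
347 · 128 = 44416 ≡ 435
435 · 613 = 266655 ≡ 606
606 · 163 = 98778 ≡ 1
1 · 242 = 242

242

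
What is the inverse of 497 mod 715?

715 = 1*497 + 218
497 = 2*218 + 61
218 = 3*61 + 35
61 = 1*35 + 26
35 = 1*26 + 9
26 = 2*9 + 8
9 = 1*8 + 1
8 = 8*1 + 0
gcd(497, 715) = 1, so the inverse exists.
Bézout: 1 = 57*715 − 82*497.
So 497⁻¹ ≡ −82 ≡ 633 (mod 715).

633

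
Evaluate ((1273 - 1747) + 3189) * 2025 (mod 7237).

1273 - 1747 = -474 ≡ 6763 (mod 7237)
6763 + 3189 = 9952 ≡ 2715 (mod 7237)
2715 * 2025 = 5497875 ≡ 4992 (mod 7237)

4992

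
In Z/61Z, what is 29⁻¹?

40

Run the extended Euclidean algorithm:
61 = 2×29 + 3
29 = 9×3 + 2
3 = 1×2 + 1
2 = 2×1 + 0
gcd(29, 61) = 1, so the inverse exists.
Back-substitute for 1:
1 = 1×3 − 1×2
  = −1×29 + 10×3
  = 10×61 − 21×29
So 29⁻¹ ≡ −21 ≡ 40 (mod 61).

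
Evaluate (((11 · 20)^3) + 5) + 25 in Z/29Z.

13

11 · 20 = 220 ≡ 17 (mod 29)
(17)^3 ≡ 12 (mod 29)
12 + 5 = 17
17 + 25 = 42 ≡ 13 (mod 29)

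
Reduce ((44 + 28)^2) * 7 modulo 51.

27

44 + 28 = 72 ≡ 21 (mod 51)
(21)^2 ≡ 33 (mod 51)
33 * 7 = 231 ≡ 27 (mod 51)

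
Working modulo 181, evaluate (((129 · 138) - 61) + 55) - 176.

63

129 · 138 = 17802 ≡ 64 (mod 181)
64 - 61 = 3
3 + 55 = 58
58 - 176 = -118 ≡ 63 (mod 181)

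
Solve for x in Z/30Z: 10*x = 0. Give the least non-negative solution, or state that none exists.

gcd(10, 30) = 10, and 10 | 0, so solutions exist.
Divide through by 10: 1*x = 0 (mod 3).
1⁻¹ ≡ 1 (mod 3).
x ≡ 1*0 ≡ 0 (mod 3).
The smallest non-negative solution is x = 0.

0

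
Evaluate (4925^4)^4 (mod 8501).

4102

(4925)^4 ≡ 1877 (mod 8501)
(1877)^4 ≡ 4102 (mod 8501)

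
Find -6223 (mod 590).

267

-6223 = -11*590 + 267, so -6223 ≡ 267 (mod 590).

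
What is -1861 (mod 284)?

-1861 = -7*284 + 127, so -1861 ≡ 127 (mod 284).

127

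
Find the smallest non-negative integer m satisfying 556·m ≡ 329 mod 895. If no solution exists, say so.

gcd(556, 895) = 1, so a unique solution mod 895 exists.
556⁻¹ ≡ 66 (mod 895).
m ≡ 66·329 ≡ 234 (mod 895).

234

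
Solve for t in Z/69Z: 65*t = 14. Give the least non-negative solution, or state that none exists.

gcd(65, 69) = 1, so a unique solution mod 69 exists.
65⁻¹ ≡ 17 (mod 69).
t ≡ 17*14 ≡ 31 (mod 69).

31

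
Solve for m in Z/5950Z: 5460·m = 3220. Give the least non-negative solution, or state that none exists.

gcd(5460, 5950) = 70, and 70 | 3220, so solutions exist.
Divide through by 70: 78·m ≡ 46 (mod 85).
78⁻¹ ≡ 12 (mod 85).
m ≡ 12·46 ≡ 42 (mod 85).
The smallest non-negative solution is m = 42.

42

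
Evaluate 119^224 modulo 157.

By square-and-multiply:
224 in binary is 11100000, i.e. 224 = 128 + 64 + 32.
119^1 ≡ 119 (mod 157)
119^2 ≡ 119^2 = 14161 ≡ 31 (mod 157)
119^4 ≡ 31^2 = 961 ≡ 19 (mod 157)
119^8 ≡ 19^2 = 361 ≡ 47 (mod 157)
119^16 ≡ 47^2 = 2209 ≡ 11 (mod 157)
119^32 ≡ 11^2 = 121 (mod 157)
119^64 ≡ 121^2 = 14641 ≡ 40 (mod 157)
119^128 ≡ 40^2 = 1600 ≡ 30 (mod 157)
119^224 = 119^128 · 119^64 · 119^32 ≡ 30 · 40 · 121 (mod 157).
Accumulate the product:
30 · 40 = 1200 ≡ 101
101 · 121 = 12221 ≡ 132

132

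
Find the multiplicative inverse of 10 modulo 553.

Run the extended Euclidean algorithm:
553 = 55×10 + 3
10 = 3×3 + 1
3 = 3×1 + 0
gcd(10, 553) = 1, so the inverse exists.
Back-substitute for 1:
1 = 1×10 − 3×3
  = −3×553 + 166×10
So 10⁻¹ ≡ 166 (mod 553).

166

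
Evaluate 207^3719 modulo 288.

Using repeated squaring:
207^1 ≡ 207 (mod 288)
207^2 ≡ 207^2 = 42849 ≡ 225 (mod 288)
207^4 ≡ 225^2 = 50625 ≡ 225 (mod 288)
207^8 ≡ 225^2 = 50625 ≡ 225 (mod 288)
207^16 ≡ 225^2 = 50625 ≡ 225 (mod 288)
207^32 ≡ 225^2 = 50625 ≡ 225 (mod 288)
207^64 ≡ 225^2 = 50625 ≡ 225 (mod 288)
207^128 ≡ 225^2 = 50625 ≡ 225 (mod 288)
207^256 ≡ 225^2 = 50625 ≡ 225 (mod 288)
207^512 ≡ 225^2 = 50625 ≡ 225 (mod 288)
207^1024 ≡ 225^2 = 50625 ≡ 225 (mod 288)
207^2048 ≡ 225^2 = 50625 ≡ 225 (mod 288)
207^3719 = 207^2048 × 207^1024 × 207^512 × 207^128 × 207^4 × 207^2 × 207^1 ≡ 225 × 225 × 225 × 225 × 225 × 225 × 207 (mod 288).
Accumulate the product:
225 × 225 = 50625 ≡ 225
225 × 225 = 50625 ≡ 225
225 × 225 = 50625 ≡ 225
225 × 225 = 50625 ≡ 225
225 × 225 = 50625 ≡ 225
225 × 207 = 46575 ≡ 207

207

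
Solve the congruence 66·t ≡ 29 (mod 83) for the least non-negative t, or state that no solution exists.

52

gcd(66, 83) = 1, so a unique solution mod 83 exists.
66⁻¹ ≡ 39 (mod 83).
t ≡ 39·29 ≡ 52 (mod 83).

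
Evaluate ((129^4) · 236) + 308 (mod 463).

(129)^4 ≡ 266 (mod 463)
266 · 236 = 62776 ≡ 271 (mod 463)
271 + 308 = 579 ≡ 116 (mod 463)

116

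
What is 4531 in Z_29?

7

4531 = 156*29 + 7, so 4531 ≡ 7 (mod 29).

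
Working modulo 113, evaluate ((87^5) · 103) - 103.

(87)^5 ≡ 9 (mod 113)
9 · 103 = 927 ≡ 23 (mod 113)
23 - 103 = -80 ≡ 33 (mod 113)

33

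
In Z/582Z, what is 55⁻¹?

127

Run the extended Euclidean algorithm:
582 = 10×55 + 32
55 = 1×32 + 23
32 = 1×23 + 9
23 = 2×9 + 5
9 = 1×5 + 4
5 = 1×4 + 1
4 = 4×1 + 0
gcd(55, 582) = 1, so the inverse exists.
Back-substitute for 1:
1 = 1×5 − 1×4
  = −1×9 + 2×5
  = 2×23 − 5×9
  = −5×32 + 7×23
  = 7×55 − 12×32
  = −12×582 + 127×55
So 55⁻¹ ≡ 127 (mod 582).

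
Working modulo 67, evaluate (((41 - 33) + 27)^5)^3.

24

41 - 33 = 8
8 + 27 = 35
(35)^5 ≡ 39 (mod 67)
(39)^3 ≡ 24 (mod 67)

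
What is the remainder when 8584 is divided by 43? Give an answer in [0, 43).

27

8584 = 199·43 + 27, so 8584 ≡ 27 (mod 43).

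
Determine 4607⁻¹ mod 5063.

5063 = 1·4607 + 456
4607 = 10·456 + 47
456 = 9·47 + 33
47 = 1·33 + 14
33 = 2·14 + 5
14 = 2·5 + 4
5 = 1·4 + 1
4 = 4·1 + 0
gcd(4607, 5063) = 1, so the inverse exists.
Back-substitute for 1:
1 = 1·5 − 1·4
  = −1·14 + 3·5
  = 3·33 − 7·14
  = −7·47 + 10·33
  = 10·456 − 97·47
  = −97·4607 + 980·456
  = 980·5063 − 1077·4607
So 4607⁻¹ ≡ −1077 ≡ 3986 (mod 5063).

3986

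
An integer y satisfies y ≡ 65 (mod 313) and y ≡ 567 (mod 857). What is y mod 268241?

97408

313⁻¹ mod 857: 313*115 ≡ 1 (mod 857), so 313⁻¹ ≡ 115.
y = 65 + 313*((567 − 65)*115 mod 857) = 65 + 313*311 = 97408.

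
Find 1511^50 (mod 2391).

1888

Using repeated squaring:
50 in binary is 110010, i.e. 50 = 32 + 16 + 2.
1511^1 ≡ 1511 (mod 2391)
1511^2 ≡ 1511^2 = 2283121 ≡ 2107 (mod 2391)
1511^4 ≡ 2107^2 = 4439449 ≡ 1753 (mod 2391)
1511^8 ≡ 1753^2 = 3073009 ≡ 574 (mod 2391)
1511^16 ≡ 574^2 = 329476 ≡ 1909 (mod 2391)
1511^32 ≡ 1909^2 = 3644281 ≡ 397 (mod 2391)
1511^50 = 1511^32 × 1511^16 × 1511^2 ≡ 397 × 1909 × 2107 (mod 2391).
Accumulate the product:
397 × 1909 = 757873 ≡ 2317
2317 × 2107 = 4881919 ≡ 1888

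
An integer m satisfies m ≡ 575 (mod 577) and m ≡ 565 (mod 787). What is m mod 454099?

577⁻¹ mod 787: 577·386 ≡ 1 (mod 787), so 577⁻¹ ≡ 386.
m = 575 + 577·((565 − 575)·386 mod 787) = 575 + 577·75 = 43850.

43850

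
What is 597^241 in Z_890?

241 in binary is 11110001, i.e. 241 = 128 + 64 + 32 + 16 + 1.
597^1 ≡ 597 (mod 890)
597^2 ≡ 597^2 = 356409 ≡ 409 (mod 890)
597^4 ≡ 409^2 = 167281 ≡ 851 (mod 890)
597^8 ≡ 851^2 = 724201 ≡ 631 (mod 890)
597^16 ≡ 631^2 = 398161 ≡ 331 (mod 890)
597^32 ≡ 331^2 = 109561 ≡ 91 (mod 890)
597^64 ≡ 91^2 = 8281 ≡ 271 (mod 890)
597^128 ≡ 271^2 = 73441 ≡ 461 (mod 890)
597^241 = 597^128 * 597^64 * 597^32 * 597^16 * 597^1 ≡ 461 * 271 * 91 * 331 * 597 (mod 890).
Accumulate the product:
461 * 271 = 124931 ≡ 331
331 * 91 = 30121 ≡ 751
751 * 331 = 248581 ≡ 271
271 * 597 = 161787 ≡ 697

697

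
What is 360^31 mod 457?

317

360^1 ≡ 360 (mod 457)
360^2 ≡ 360^2 = 129600 ≡ 269 (mod 457)
360^4 ≡ 269^2 = 72361 ≡ 155 (mod 457)
360^8 ≡ 155^2 = 24025 ≡ 261 (mod 457)
360^16 ≡ 261^2 = 68121 ≡ 28 (mod 457)
360^31 = 360^16 * 360^8 * 360^4 * 360^2 * 360^1 ≡ 28 * 261 * 155 * 269 * 360 (mod 457).
Accumulate the product:
28 * 261 = 7308 ≡ 453
453 * 155 = 70215 ≡ 294
294 * 269 = 79086 ≡ 25
25 * 360 = 9000 ≡ 317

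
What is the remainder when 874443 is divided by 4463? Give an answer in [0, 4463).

874443 = 195·4463 + 4158, so 874443 ≡ 4158 (mod 4463).

4158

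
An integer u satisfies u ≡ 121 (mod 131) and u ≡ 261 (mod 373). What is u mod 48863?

2872

131⁻¹ mod 373: 131×168 ≡ 1 (mod 373), so 131⁻¹ ≡ 168.
u = 121 + 131×((261 − 121)×168 mod 373) = 121 + 131×21 = 2872.
Check: 2872 mod 131 = 121, 2872 mod 373 = 261. ✓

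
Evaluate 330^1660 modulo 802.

1660 in binary is 11001111100, i.e. 1660 = 1024 + 512 + 64 + 32 + 16 + 8 + 4.
330^1 ≡ 330 (mod 802)
330^2 ≡ 330^2 = 108900 ≡ 630 (mod 802)
330^4 ≡ 630^2 = 396900 ≡ 712 (mod 802)
330^8 ≡ 712^2 = 506944 ≡ 80 (mod 802)
330^16 ≡ 80^2 = 6400 ≡ 786 (mod 802)
330^32 ≡ 786^2 = 617796 ≡ 256 (mod 802)
330^64 ≡ 256^2 = 65536 ≡ 574 (mod 802)
330^128 ≡ 574^2 = 329476 ≡ 656 (mod 802)
330^256 ≡ 656^2 = 430336 ≡ 464 (mod 802)
330^512 ≡ 464^2 = 215296 ≡ 360 (mod 802)
330^1024 ≡ 360^2 = 129600 ≡ 478 (mod 802)
330^1660 = 330^1024 * 330^512 * 330^64 * 330^32 * 330^16 * 330^8 * 330^4 ≡ 478 * 360 * 574 * 256 * 786 * 80 * 712 (mod 802).
Accumulate the product:
478 * 360 = 172080 ≡ 452
452 * 574 = 259448 ≡ 402
402 * 256 = 102912 ≡ 256
256 * 786 = 201216 ≡ 716
716 * 80 = 57280 ≡ 338
338 * 712 = 240656 ≡ 56

56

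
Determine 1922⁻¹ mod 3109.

3109 = 1*1922 + 1187
1922 = 1*1187 + 735
1187 = 1*735 + 452
735 = 1*452 + 283
452 = 1*283 + 169
283 = 1*169 + 114
169 = 1*114 + 55
114 = 2*55 + 4
55 = 13*4 + 3
4 = 1*3 + 1
3 = 3*1 + 0
gcd(1922, 3109) = 1, so the inverse exists.
Bézout: 1 = −489*3109 + 791*1922.
So 1922⁻¹ ≡ 791 (mod 3109).

791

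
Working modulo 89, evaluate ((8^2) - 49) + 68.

(8)^2 ≡ 64 (mod 89)
64 - 49 = 15
15 + 68 = 83

83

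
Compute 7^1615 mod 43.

7

1615 in binary is 11001001111, i.e. 1615 = 1024 + 512 + 64 + 8 + 4 + 2 + 1.
7^1 ≡ 7 (mod 43)
7^2 ≡ 7^2 = 49 ≡ 6 (mod 43)
7^4 ≡ 6^2 = 36 (mod 43)
7^8 ≡ 36^2 = 1296 ≡ 6 (mod 43)
7^16 ≡ 6^2 = 36 (mod 43)
7^32 ≡ 36^2 = 1296 ≡ 6 (mod 43)
7^64 ≡ 6^2 = 36 (mod 43)
7^128 ≡ 36^2 = 1296 ≡ 6 (mod 43)
7^256 ≡ 6^2 = 36 (mod 43)
7^512 ≡ 36^2 = 1296 ≡ 6 (mod 43)
7^1024 ≡ 6^2 = 36 (mod 43)
7^1615 = 7^1024 · 7^512 · 7^64 · 7^8 · 7^4 · 7^2 · 7^1 ≡ 36 · 6 · 36 · 6 · 36 · 6 · 7 (mod 43).
Accumulate the product:
36 · 6 = 216 ≡ 1
1 · 36 = 36
36 · 6 = 216 ≡ 1
1 · 36 = 36
36 · 6 = 216 ≡ 1
1 · 7 = 7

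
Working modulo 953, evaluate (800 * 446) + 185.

800 * 446 = 356800 ≡ 378 (mod 953)
378 + 185 = 563

563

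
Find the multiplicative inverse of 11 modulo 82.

Run the extended Euclidean algorithm:
82 = 7·11 + 5
11 = 2·5 + 1
5 = 5·1 + 0
gcd(11, 82) = 1, so the inverse exists.
Back-substitute for 1:
1 = 1·11 − 2·5
  = −2·82 + 15·11
So 11⁻¹ ≡ 15 (mod 82).

15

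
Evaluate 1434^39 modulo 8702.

976

39 in binary is 100111, i.e. 39 = 32 + 4 + 2 + 1.
1434^1 ≡ 1434 (mod 8702)
1434^2 ≡ 1434^2 = 2056356 ≡ 2684 (mod 8702)
1434^4 ≡ 2684^2 = 7203856 ≡ 7302 (mod 8702)
1434^8 ≡ 7302^2 = 53319204 ≡ 2050 (mod 8702)
1434^16 ≡ 2050^2 = 4202500 ≡ 8136 (mod 8702)
1434^32 ≡ 8136^2 = 66194496 ≡ 7084 (mod 8702)
1434^39 = 1434^32 * 1434^4 * 1434^2 * 1434^1 ≡ 7084 * 7302 * 2684 * 1434 (mod 8702).
Accumulate the product:
7084 * 7302 = 51727368 ≡ 2680
2680 * 2684 = 7193120 ≡ 5268
5268 * 1434 = 7554312 ≡ 976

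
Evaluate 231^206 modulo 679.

Using repeated squaring:
231^1 ≡ 231 (mod 679)
231^2 ≡ 231^2 = 53361 ≡ 399 (mod 679)
231^4 ≡ 399^2 = 159201 ≡ 315 (mod 679)
231^8 ≡ 315^2 = 99225 ≡ 91 (mod 679)
231^16 ≡ 91^2 = 8281 ≡ 133 (mod 679)
231^32 ≡ 133^2 = 17689 ≡ 35 (mod 679)
231^64 ≡ 35^2 = 1225 ≡ 546 (mod 679)
231^128 ≡ 546^2 = 298116 ≡ 35 (mod 679)
231^206 = 231^128 * 231^64 * 231^8 * 231^4 * 231^2 ≡ 35 * 546 * 91 * 315 * 399 (mod 679).
Accumulate the product:
35 * 546 = 19110 ≡ 98
98 * 91 = 8918 ≡ 91
91 * 315 = 28665 ≡ 147
147 * 399 = 58653 ≡ 259

259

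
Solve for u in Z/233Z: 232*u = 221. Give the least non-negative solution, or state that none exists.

12

gcd(232, 233) = 1, so a unique solution mod 233 exists.
232⁻¹ ≡ 232 (mod 233).
u ≡ 232*221 ≡ 12 (mod 233).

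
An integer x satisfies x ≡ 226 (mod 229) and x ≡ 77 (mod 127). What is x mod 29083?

229⁻¹ mod 127: 229×66 ≡ 1 (mod 127), so 229⁻¹ ≡ 66.
x = 226 + 229×((77 − 226)×66 mod 127) = 226 + 229×72 = 16714.
Check: 16714 mod 229 = 226, 16714 mod 127 = 77. ✓

16714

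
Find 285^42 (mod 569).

Compute successive squares:
42 in binary is 101010, i.e. 42 = 32 + 8 + 2.
285^1 ≡ 285 (mod 569)
285^2 ≡ 285^2 = 81225 ≡ 427 (mod 569)
285^4 ≡ 427^2 = 182329 ≡ 249 (mod 569)
285^8 ≡ 249^2 = 62001 ≡ 549 (mod 569)
285^16 ≡ 549^2 = 301401 ≡ 400 (mod 569)
285^32 ≡ 400^2 = 160000 ≡ 111 (mod 569)
285^42 = 285^32 * 285^8 * 285^2 ≡ 111 * 549 * 427 (mod 569).
Accumulate the product:
111 * 549 = 60939 ≡ 56
56 * 427 = 23912 ≡ 14

14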